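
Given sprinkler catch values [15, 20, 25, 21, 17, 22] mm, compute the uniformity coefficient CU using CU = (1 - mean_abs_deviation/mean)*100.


mean = 20.000000 mm
MAD = 2.666667 mm
CU = (1 - 2.666667/20.000000)*100

86.6667 %


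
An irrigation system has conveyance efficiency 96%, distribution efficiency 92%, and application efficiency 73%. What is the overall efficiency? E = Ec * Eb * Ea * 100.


Ec = 0.96, Eb = 0.92, Ea = 0.73
E = 0.96 * 0.92 * 0.73 * 100 = 64.4736%

64.4736 %


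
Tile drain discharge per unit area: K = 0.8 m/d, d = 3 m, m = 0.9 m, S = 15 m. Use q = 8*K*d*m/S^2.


q = 8*K*d*m/S^2
q = 8*0.8*3*0.9/15^2
q = 17.2800 / 225

0.0768 m/d


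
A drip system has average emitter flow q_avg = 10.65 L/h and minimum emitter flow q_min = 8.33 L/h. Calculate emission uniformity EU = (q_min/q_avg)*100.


EU = (q_min/q_avg)*100 = (8.33/10.65)*100 = 78.2160%

78.2160 %


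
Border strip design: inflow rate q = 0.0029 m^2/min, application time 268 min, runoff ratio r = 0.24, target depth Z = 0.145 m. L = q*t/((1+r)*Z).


L = q*t/((1+r)*Z)
L = 0.0029*268/((1+0.24)*0.145)
L = 0.7772/0.1798

4.3226 m


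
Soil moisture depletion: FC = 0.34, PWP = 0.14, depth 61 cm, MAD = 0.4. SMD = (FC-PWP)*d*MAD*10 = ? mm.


SMD = (FC - PWP) * d * MAD * 10
SMD = (0.34 - 0.14) * 61 * 0.4 * 10
SMD = 0.2000 * 61 * 0.4 * 10

48.8000 mm


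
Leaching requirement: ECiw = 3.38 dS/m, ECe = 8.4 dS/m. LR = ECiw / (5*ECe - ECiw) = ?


LR = ECiw / (5*ECe - ECiw)
LR = 3.38 / (5*8.4 - 3.38)
LR = 3.38 / 38.6200

0.0875


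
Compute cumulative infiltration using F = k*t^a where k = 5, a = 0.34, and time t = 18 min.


F = k * t^a = 5 * 18^0.34
F = 5 * 2.671731

13.3587 mm


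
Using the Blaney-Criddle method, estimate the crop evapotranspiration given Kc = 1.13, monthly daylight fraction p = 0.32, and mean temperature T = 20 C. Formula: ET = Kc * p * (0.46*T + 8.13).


ET = Kc * p * (0.46*T + 8.13)
ET = 1.13 * 0.32 * (0.46*20 + 8.13)
ET = 1.13 * 0.32 * 17.3300

6.2665 mm/day


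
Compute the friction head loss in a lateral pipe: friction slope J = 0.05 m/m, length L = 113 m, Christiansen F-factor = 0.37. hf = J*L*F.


hf = J * L * F = 0.05 * 113 * 0.37 = 2.0905 m

2.0905 m


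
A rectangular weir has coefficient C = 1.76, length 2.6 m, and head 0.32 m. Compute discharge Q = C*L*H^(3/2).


Q = C * L * H^(3/2) = 1.76 * 2.6 * 0.32^1.5 = 1.76 * 2.6 * 0.181019

0.8283 m^3/s


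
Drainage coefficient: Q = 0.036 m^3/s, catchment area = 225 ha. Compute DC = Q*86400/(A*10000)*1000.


DC = Q * 86400 / (A * 10000) * 1000
DC = 0.036 * 86400 / (225 * 10000) * 1000
DC = 3110400.0000 / 2250000

1.3824 mm/day


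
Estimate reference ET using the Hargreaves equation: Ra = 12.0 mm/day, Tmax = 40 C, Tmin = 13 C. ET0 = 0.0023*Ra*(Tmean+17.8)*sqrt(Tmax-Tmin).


Tmean = (Tmax + Tmin)/2 = (40 + 13)/2 = 26.5
ET0 = 0.0023 * 12.0 * (26.5 + 17.8) * sqrt(40 - 13)
ET0 = 0.0023 * 12.0 * 44.3 * 5.196152

6.3532 mm/day


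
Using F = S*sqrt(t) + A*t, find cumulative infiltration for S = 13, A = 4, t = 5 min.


F = S*sqrt(t) + A*t
F = 13*sqrt(5) + 4*5
F = 13*2.236068 + 20

49.0689 mm


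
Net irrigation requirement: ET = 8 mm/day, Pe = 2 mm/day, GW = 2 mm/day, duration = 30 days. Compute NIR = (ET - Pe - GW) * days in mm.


Daily deficit = ET - Pe - GW = 8 - 2 - 2 = 4 mm/day
NIR = 4 * 30 = 120 mm

120.0000 mm


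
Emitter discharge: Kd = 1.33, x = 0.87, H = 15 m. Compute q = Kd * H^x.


q = Kd * H^x = 1.33 * 15^0.87 = 1.33 * 10.548711

14.0298 L/h


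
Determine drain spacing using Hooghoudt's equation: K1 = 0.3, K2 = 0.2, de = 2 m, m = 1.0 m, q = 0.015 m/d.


S^2 = 8*K2*de*m/q + 4*K1*m^2/q
S^2 = 8*0.2*2*1.0/0.015 + 4*0.3*1.0^2/0.015
S = sqrt(293.3333)

17.1270 m


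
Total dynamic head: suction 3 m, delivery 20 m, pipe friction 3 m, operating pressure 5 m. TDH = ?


TDH = Hs + Hd + hf + Hp = 3 + 20 + 3 + 5 = 31

31 m


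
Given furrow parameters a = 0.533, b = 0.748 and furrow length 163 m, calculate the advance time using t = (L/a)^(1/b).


t = (L/a)^(1/b)
t = (163/0.533)^(1/0.748)
t = 305.816135^(1/0.748)

2102.8486 min


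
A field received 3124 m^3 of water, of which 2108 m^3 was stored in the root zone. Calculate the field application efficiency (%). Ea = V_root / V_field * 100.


Ea = V_root / V_field * 100 = 2108 / 3124 * 100 = 67.4776%

67.4776 %


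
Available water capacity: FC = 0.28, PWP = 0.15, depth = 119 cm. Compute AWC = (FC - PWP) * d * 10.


AWC = (FC - PWP) * d * 10
AWC = (0.28 - 0.15) * 119 * 10
AWC = 0.1300 * 119 * 10

154.7000 mm


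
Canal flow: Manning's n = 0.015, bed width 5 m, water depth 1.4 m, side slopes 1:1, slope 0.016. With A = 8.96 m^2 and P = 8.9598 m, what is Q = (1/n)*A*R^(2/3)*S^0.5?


R = A/P = 8.96/8.9598 = 1.000022
Q = (1/0.015) * 8.96 * 1.000022^(2/3) * 0.016^0.5

75.5585 m^3/s


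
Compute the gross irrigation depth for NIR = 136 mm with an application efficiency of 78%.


Ea = 78% = 0.78
GID = NIR / Ea = 136 / 0.78 = 174.3590 mm

174.3590 mm


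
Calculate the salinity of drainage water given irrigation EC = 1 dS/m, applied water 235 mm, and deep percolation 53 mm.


EC_dw = EC_iw * D_iw / D_dw
EC_dw = 1 * 235 / 53
EC_dw = 235 / 53

4.4340 dS/m


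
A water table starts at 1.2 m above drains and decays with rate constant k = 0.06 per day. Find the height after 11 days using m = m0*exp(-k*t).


m = m0 * exp(-k*t)
m = 1.2 * exp(-0.06 * 11)
m = 1.2 * exp(-0.6600)

0.6202 m


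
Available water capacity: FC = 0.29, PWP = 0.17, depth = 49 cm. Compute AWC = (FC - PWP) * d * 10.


AWC = (FC - PWP) * d * 10
AWC = (0.29 - 0.17) * 49 * 10
AWC = 0.1200 * 49 * 10

58.8000 mm


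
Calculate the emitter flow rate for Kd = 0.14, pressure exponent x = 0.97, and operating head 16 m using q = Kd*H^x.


q = Kd * H^x = 0.14 * 16^0.97 = 0.14 * 14.723002

2.0612 L/h


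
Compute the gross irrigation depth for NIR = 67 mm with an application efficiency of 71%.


Ea = 71% = 0.71
GID = NIR / Ea = 67 / 0.71 = 94.3662 mm

94.3662 mm


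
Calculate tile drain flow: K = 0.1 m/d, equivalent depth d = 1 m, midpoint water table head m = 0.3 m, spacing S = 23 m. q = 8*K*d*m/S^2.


q = 8*K*d*m/S^2
q = 8*0.1*1*0.3/23^2
q = 0.2400 / 529

4.5369e-04 m/d


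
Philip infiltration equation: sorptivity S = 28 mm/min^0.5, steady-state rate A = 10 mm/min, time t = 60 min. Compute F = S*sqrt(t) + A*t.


F = S*sqrt(t) + A*t
F = 28*sqrt(60) + 10*60
F = 28*7.745967 + 600

816.8871 mm


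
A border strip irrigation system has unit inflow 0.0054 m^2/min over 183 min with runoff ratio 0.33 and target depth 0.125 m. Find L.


L = q*t/((1+r)*Z)
L = 0.0054*183/((1+0.33)*0.125)
L = 0.9882/0.16625

5.9441 m


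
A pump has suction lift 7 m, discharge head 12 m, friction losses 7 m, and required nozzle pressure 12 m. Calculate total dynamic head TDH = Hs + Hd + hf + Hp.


TDH = Hs + Hd + hf + Hp = 7 + 12 + 7 + 12 = 38

38 m


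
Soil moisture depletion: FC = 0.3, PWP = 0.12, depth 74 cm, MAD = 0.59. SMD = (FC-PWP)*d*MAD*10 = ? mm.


SMD = (FC - PWP) * d * MAD * 10
SMD = (0.3 - 0.12) * 74 * 0.59 * 10
SMD = 0.1800 * 74 * 0.59 * 10

78.5880 mm


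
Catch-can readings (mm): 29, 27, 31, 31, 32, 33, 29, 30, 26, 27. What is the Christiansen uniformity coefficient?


mean = 29.500000 mm
MAD = 1.900000 mm
CU = (1 - 1.900000/29.500000)*100

93.5593 %


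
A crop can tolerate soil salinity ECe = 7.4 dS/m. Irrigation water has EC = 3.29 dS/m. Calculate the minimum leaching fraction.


LR = ECiw / (5*ECe - ECiw)
LR = 3.29 / (5*7.4 - 3.29)
LR = 3.29 / 33.7100

0.0976


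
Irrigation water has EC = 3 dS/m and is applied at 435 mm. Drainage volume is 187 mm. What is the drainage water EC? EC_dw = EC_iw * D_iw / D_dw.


EC_dw = EC_iw * D_iw / D_dw
EC_dw = 3 * 435 / 187
EC_dw = 1305 / 187

6.9786 dS/m


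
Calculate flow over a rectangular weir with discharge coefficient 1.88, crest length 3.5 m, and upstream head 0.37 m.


Q = C * L * H^(3/2) = 1.88 * 3.5 * 0.37^1.5 = 1.88 * 3.5 * 0.225062

1.4809 m^3/s


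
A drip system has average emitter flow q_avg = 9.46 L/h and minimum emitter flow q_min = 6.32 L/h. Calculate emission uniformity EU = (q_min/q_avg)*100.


EU = (q_min/q_avg)*100 = (6.32/9.46)*100 = 66.8076%

66.8076 %


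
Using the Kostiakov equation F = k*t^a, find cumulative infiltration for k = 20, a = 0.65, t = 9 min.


F = k * t^a = 20 * 9^0.65
F = 20 * 4.171168

83.4234 mm


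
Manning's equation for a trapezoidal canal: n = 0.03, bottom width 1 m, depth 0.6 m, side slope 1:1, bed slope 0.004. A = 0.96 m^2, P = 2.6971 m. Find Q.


R = A/P = 0.96/2.6971 = 0.355938
Q = (1/0.03) * 0.96 * 0.355938^(2/3) * 0.004^0.5

1.0165 m^3/s


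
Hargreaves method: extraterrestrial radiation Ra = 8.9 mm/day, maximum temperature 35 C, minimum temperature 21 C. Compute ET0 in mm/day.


Tmean = (Tmax + Tmin)/2 = (35 + 21)/2 = 28.0
ET0 = 0.0023 * 8.9 * (28.0 + 17.8) * sqrt(35 - 21)
ET0 = 0.0023 * 8.9 * 45.8 * 3.741657

3.5079 mm/day


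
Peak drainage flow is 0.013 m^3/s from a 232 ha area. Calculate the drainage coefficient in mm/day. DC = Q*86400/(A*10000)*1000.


DC = Q * 86400 / (A * 10000) * 1000
DC = 0.013 * 86400 / (232 * 10000) * 1000
DC = 1123200.0000 / 2320000

0.4841 mm/day


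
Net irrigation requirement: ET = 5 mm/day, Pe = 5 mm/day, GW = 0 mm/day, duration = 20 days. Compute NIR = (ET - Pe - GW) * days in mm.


Daily deficit = ET - Pe - GW = 5 - 5 - 0 = 0 mm/day
NIR = 0 * 20 = 0 mm

0 mm


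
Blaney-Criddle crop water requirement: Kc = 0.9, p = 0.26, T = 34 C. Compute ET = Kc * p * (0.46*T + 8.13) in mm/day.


ET = Kc * p * (0.46*T + 8.13)
ET = 0.9 * 0.26 * (0.46*34 + 8.13)
ET = 0.9 * 0.26 * 23.7700

5.5622 mm/day


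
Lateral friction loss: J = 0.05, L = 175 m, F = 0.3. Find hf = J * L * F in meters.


hf = J * L * F = 0.05 * 175 * 0.3 = 2.6250 m

2.6250 m


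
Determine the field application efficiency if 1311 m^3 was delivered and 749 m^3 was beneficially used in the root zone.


Ea = V_root / V_field * 100 = 749 / 1311 * 100 = 57.1320%

57.1320 %


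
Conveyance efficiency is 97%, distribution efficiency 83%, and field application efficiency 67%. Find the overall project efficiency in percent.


Ec = 0.97, Eb = 0.83, Ea = 0.67
E = 0.97 * 0.83 * 0.67 * 100 = 53.9417%

53.9417 %


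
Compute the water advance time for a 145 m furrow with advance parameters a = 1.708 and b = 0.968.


t = (L/a)^(1/b)
t = (145/1.708)^(1/0.968)
t = 84.894614^(1/0.968)

98.3207 min


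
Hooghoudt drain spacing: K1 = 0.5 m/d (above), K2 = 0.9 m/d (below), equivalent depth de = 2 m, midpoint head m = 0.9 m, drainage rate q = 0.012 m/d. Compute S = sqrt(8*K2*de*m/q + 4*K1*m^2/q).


S^2 = 8*K2*de*m/q + 4*K1*m^2/q
S^2 = 8*0.9*2*0.9/0.012 + 4*0.5*0.9^2/0.012
S = sqrt(1215.0000)

34.8569 m


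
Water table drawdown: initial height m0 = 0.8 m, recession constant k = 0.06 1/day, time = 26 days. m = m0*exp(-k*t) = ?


m = m0 * exp(-k*t)
m = 0.8 * exp(-0.06 * 26)
m = 0.8 * exp(-1.5600)

0.1681 m


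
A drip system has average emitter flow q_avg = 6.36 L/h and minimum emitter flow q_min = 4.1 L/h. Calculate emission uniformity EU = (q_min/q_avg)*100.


EU = (q_min/q_avg)*100 = (4.1/6.36)*100 = 64.4654%

64.4654 %


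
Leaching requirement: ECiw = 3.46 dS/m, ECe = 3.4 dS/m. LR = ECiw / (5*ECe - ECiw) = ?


LR = ECiw / (5*ECe - ECiw)
LR = 3.46 / (5*3.4 - 3.46)
LR = 3.46 / 13.5400

0.2555


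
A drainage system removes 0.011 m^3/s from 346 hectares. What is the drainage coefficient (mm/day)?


DC = Q * 86400 / (A * 10000) * 1000
DC = 0.011 * 86400 / (346 * 10000) * 1000
DC = 950400.0000 / 3460000

0.2747 mm/day


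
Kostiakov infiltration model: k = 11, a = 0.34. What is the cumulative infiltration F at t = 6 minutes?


F = k * t^a = 11 * 6^0.34
F = 11 * 1.838956

20.2285 mm


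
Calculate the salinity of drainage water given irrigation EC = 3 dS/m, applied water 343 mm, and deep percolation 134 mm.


EC_dw = EC_iw * D_iw / D_dw
EC_dw = 3 * 343 / 134
EC_dw = 1029 / 134

7.6791 dS/m


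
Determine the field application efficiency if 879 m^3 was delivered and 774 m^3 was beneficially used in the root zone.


Ea = V_root / V_field * 100 = 774 / 879 * 100 = 88.0546%

88.0546 %


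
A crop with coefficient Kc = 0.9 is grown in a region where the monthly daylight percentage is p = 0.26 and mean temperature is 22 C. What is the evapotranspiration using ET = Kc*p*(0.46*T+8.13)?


ET = Kc * p * (0.46*T + 8.13)
ET = 0.9 * 0.26 * (0.46*22 + 8.13)
ET = 0.9 * 0.26 * 18.2500

4.2705 mm/day


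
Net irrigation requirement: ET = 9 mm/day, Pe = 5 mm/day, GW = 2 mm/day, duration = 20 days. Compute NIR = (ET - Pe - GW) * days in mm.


Daily deficit = ET - Pe - GW = 9 - 5 - 2 = 2 mm/day
NIR = 2 * 20 = 40 mm

40.0000 mm


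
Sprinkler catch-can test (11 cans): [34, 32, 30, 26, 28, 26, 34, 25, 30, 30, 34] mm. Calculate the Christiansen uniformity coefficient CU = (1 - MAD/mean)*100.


mean = 29.909091 mm
MAD = 2.661157 mm
CU = (1 - 2.661157/29.909091)*100

91.1025 %


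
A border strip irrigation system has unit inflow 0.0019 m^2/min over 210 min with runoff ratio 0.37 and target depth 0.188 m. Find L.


L = q*t/((1+r)*Z)
L = 0.0019*210/((1+0.37)*0.188)
L = 0.399/0.25756

1.5492 m


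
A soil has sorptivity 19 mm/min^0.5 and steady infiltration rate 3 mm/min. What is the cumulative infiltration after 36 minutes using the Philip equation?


F = S*sqrt(t) + A*t
F = 19*sqrt(36) + 3*36
F = 19*6.000000 + 108

222.0000 mm


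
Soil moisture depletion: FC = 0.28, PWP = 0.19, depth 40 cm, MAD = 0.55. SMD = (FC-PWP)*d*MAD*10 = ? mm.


SMD = (FC - PWP) * d * MAD * 10
SMD = (0.28 - 0.19) * 40 * 0.55 * 10
SMD = 0.0900 * 40 * 0.55 * 10

19.8000 mm


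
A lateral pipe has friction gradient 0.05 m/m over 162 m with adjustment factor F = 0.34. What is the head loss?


hf = J * L * F = 0.05 * 162 * 0.34 = 2.7540 m

2.7540 m


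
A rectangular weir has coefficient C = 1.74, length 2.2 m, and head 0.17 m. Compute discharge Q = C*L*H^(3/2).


Q = C * L * H^(3/2) = 1.74 * 2.2 * 0.17^1.5 = 1.74 * 2.2 * 0.070093

0.2683 m^3/s


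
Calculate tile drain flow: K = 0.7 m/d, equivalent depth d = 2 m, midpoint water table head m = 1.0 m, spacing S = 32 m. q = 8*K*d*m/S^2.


q = 8*K*d*m/S^2
q = 8*0.7*2*1.0/32^2
q = 11.2000 / 1024

0.0109 m/d


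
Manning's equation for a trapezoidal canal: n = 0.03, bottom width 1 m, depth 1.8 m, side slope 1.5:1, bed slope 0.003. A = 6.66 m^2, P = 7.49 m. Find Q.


R = A/P = 6.66/7.49 = 0.889186
Q = (1/0.03) * 6.66 * 0.889186^(2/3) * 0.003^0.5

11.2437 m^3/s


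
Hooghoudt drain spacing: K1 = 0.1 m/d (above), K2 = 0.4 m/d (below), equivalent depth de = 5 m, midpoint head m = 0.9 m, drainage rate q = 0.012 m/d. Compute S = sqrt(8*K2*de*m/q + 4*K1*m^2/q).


S^2 = 8*K2*de*m/q + 4*K1*m^2/q
S^2 = 8*0.4*5*0.9/0.012 + 4*0.1*0.9^2/0.012
S = sqrt(1227.0000)

35.0286 m


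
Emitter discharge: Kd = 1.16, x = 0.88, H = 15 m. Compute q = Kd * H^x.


q = Kd * H^x = 1.16 * 15^0.88 = 1.16 * 10.838279

12.5724 L/h


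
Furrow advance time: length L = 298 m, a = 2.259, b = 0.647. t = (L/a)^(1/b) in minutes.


t = (L/a)^(1/b)
t = (298/2.259)^(1/0.647)
t = 131.916777^(1/0.647)

1892.8894 min


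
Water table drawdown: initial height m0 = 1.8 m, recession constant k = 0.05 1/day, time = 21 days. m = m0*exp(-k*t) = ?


m = m0 * exp(-k*t)
m = 1.8 * exp(-0.05 * 21)
m = 1.8 * exp(-1.0500)

0.6299 m


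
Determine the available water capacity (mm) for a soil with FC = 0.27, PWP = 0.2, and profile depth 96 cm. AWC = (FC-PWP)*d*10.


AWC = (FC - PWP) * d * 10
AWC = (0.27 - 0.2) * 96 * 10
AWC = 0.0700 * 96 * 10

67.2000 mm


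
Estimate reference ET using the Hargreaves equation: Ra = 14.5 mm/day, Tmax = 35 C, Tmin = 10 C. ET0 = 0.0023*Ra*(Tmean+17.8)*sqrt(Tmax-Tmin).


Tmean = (Tmax + Tmin)/2 = (35 + 10)/2 = 22.5
ET0 = 0.0023 * 14.5 * (22.5 + 17.8) * sqrt(35 - 10)
ET0 = 0.0023 * 14.5 * 40.3 * 5.000000

6.7200 mm/day


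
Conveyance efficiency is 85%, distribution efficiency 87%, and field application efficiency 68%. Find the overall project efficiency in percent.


Ec = 0.85, Eb = 0.87, Ea = 0.68
E = 0.85 * 0.87 * 0.68 * 100 = 50.2860%

50.2860 %


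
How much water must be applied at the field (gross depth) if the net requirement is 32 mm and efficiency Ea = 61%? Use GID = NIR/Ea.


Ea = 61% = 0.61
GID = NIR / Ea = 32 / 0.61 = 52.4590 mm

52.4590 mm


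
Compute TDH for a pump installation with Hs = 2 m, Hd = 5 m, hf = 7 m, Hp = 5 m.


TDH = Hs + Hd + hf + Hp = 2 + 5 + 7 + 5 = 19

19 m


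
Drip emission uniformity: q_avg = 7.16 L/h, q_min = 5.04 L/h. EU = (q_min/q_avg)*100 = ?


EU = (q_min/q_avg)*100 = (5.04/7.16)*100 = 70.3911%

70.3911 %


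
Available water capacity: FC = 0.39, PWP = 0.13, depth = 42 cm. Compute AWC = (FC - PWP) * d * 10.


AWC = (FC - PWP) * d * 10
AWC = (0.39 - 0.13) * 42 * 10
AWC = 0.2600 * 42 * 10

109.2000 mm


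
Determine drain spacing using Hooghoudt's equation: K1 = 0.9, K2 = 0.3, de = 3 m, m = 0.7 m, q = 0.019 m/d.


S^2 = 8*K2*de*m/q + 4*K1*m^2/q
S^2 = 8*0.3*3*0.7/0.019 + 4*0.9*0.7^2/0.019
S = sqrt(358.1053)

18.9237 m


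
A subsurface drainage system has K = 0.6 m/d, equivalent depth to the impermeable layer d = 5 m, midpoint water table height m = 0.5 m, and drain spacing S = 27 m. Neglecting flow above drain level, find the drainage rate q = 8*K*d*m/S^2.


q = 8*K*d*m/S^2
q = 8*0.6*5*0.5/27^2
q = 12.0000 / 729

0.0165 m/d


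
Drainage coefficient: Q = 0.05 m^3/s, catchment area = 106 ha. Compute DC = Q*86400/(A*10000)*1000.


DC = Q * 86400 / (A * 10000) * 1000
DC = 0.05 * 86400 / (106 * 10000) * 1000
DC = 4320000.0000 / 1060000

4.0755 mm/day


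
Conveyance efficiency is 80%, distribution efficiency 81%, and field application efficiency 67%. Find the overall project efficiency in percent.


Ec = 0.8, Eb = 0.81, Ea = 0.67
E = 0.8 * 0.81 * 0.67 * 100 = 43.4160%

43.4160 %


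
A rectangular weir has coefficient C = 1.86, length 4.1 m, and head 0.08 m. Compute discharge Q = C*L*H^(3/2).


Q = C * L * H^(3/2) = 1.86 * 4.1 * 0.08^1.5 = 1.86 * 4.1 * 0.022627

0.1726 m^3/s


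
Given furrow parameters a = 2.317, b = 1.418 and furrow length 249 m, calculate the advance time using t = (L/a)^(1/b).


t = (L/a)^(1/b)
t = (249/2.317)^(1/1.418)
t = 107.466552^(1/1.418)

27.0702 min


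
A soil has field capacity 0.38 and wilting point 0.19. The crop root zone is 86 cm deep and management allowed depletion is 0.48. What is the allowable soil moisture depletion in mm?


SMD = (FC - PWP) * d * MAD * 10
SMD = (0.38 - 0.19) * 86 * 0.48 * 10
SMD = 0.1900 * 86 * 0.48 * 10

78.4320 mm


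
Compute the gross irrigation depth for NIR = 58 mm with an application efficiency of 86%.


Ea = 86% = 0.86
GID = NIR / Ea = 58 / 0.86 = 67.4419 mm

67.4419 mm


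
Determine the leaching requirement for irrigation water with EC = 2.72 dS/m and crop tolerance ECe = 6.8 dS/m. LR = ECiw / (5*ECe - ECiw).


LR = ECiw / (5*ECe - ECiw)
LR = 2.72 / (5*6.8 - 2.72)
LR = 2.72 / 31.2800

0.0870


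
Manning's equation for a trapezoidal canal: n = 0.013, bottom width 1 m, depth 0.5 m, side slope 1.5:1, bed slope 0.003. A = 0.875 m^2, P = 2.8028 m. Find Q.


R = A/P = 0.875/2.8028 = 0.312188
Q = (1/0.013) * 0.875 * 0.312188^(2/3) * 0.003^0.5

1.6966 m^3/s


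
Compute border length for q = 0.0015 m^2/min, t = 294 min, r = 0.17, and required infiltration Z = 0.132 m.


L = q*t/((1+r)*Z)
L = 0.0015*294/((1+0.17)*0.132)
L = 0.441/0.15444

2.8555 m


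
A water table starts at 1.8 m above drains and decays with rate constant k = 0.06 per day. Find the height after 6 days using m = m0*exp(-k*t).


m = m0 * exp(-k*t)
m = 1.8 * exp(-0.06 * 6)
m = 1.8 * exp(-0.3600)

1.2558 m


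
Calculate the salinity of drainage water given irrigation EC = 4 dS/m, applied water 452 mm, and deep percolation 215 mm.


EC_dw = EC_iw * D_iw / D_dw
EC_dw = 4 * 452 / 215
EC_dw = 1808 / 215

8.4093 dS/m


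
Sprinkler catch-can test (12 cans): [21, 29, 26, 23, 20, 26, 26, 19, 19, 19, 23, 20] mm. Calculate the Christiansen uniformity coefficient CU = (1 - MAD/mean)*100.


mean = 22.583333 mm
MAD = 2.916667 mm
CU = (1 - 2.916667/22.583333)*100

87.0849 %


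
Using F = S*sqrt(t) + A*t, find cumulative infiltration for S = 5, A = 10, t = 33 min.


F = S*sqrt(t) + A*t
F = 5*sqrt(33) + 10*33
F = 5*5.744563 + 330

358.7228 mm


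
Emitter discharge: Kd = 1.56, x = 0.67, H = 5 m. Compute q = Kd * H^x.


q = Kd * H^x = 1.56 * 5^0.67 = 1.56 * 2.939747

4.5860 L/h


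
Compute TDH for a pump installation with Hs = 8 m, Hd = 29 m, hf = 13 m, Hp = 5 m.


TDH = Hs + Hd + hf + Hp = 8 + 29 + 13 + 5 = 55

55 m


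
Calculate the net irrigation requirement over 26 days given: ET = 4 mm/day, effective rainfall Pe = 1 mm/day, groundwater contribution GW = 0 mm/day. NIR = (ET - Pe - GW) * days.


Daily deficit = ET - Pe - GW = 4 - 1 - 0 = 3 mm/day
NIR = 3 * 26 = 78 mm

78.0000 mm


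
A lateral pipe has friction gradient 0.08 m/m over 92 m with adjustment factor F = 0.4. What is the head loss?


hf = J * L * F = 0.08 * 92 * 0.4 = 2.9440 m

2.9440 m


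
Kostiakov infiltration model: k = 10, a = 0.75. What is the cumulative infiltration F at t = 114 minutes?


F = k * t^a = 10 * 114^0.75
F = 10 * 34.888206

348.8821 mm


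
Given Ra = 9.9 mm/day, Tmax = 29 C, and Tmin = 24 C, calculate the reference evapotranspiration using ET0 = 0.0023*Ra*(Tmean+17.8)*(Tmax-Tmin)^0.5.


Tmean = (Tmax + Tmin)/2 = (29 + 24)/2 = 26.5
ET0 = 0.0023 * 9.9 * (26.5 + 17.8) * sqrt(29 - 24)
ET0 = 0.0023 * 9.9 * 44.3 * 2.236068

2.2555 mm/day


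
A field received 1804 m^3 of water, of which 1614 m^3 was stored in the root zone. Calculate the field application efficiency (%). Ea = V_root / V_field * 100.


Ea = V_root / V_field * 100 = 1614 / 1804 * 100 = 89.4678%

89.4678 %


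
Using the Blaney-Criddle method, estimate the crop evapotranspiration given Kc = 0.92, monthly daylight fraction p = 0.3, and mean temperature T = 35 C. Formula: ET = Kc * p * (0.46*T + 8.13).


ET = Kc * p * (0.46*T + 8.13)
ET = 0.92 * 0.3 * (0.46*35 + 8.13)
ET = 0.92 * 0.3 * 24.2300

6.6875 mm/day


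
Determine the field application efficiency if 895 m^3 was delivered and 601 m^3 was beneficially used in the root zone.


Ea = V_root / V_field * 100 = 601 / 895 * 100 = 67.1508%

67.1508 %


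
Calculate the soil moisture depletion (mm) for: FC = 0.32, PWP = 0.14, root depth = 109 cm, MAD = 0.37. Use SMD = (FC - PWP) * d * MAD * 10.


SMD = (FC - PWP) * d * MAD * 10
SMD = (0.32 - 0.14) * 109 * 0.37 * 10
SMD = 0.1800 * 109 * 0.37 * 10

72.5940 mm


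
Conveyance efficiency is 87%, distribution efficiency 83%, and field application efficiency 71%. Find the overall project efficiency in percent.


Ec = 0.87, Eb = 0.83, Ea = 0.71
E = 0.87 * 0.83 * 0.71 * 100 = 51.2691%

51.2691 %


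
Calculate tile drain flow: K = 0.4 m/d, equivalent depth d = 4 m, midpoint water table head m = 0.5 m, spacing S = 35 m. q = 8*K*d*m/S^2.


q = 8*K*d*m/S^2
q = 8*0.4*4*0.5/35^2
q = 6.4000 / 1225

0.0052 m/d


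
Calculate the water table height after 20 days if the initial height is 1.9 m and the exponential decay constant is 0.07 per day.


m = m0 * exp(-k*t)
m = 1.9 * exp(-0.07 * 20)
m = 1.9 * exp(-1.4000)

0.4685 m


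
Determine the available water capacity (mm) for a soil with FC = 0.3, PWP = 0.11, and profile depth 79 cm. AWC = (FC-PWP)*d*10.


AWC = (FC - PWP) * d * 10
AWC = (0.3 - 0.11) * 79 * 10
AWC = 0.1900 * 79 * 10

150.1000 mm


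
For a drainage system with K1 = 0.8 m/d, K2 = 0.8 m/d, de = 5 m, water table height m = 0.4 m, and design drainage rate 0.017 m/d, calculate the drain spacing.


S^2 = 8*K2*de*m/q + 4*K1*m^2/q
S^2 = 8*0.8*5*0.4/0.017 + 4*0.8*0.4^2/0.017
S = sqrt(783.0588)

27.9832 m


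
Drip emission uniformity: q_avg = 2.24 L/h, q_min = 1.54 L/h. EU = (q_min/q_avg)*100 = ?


EU = (q_min/q_avg)*100 = (1.54/2.24)*100 = 68.7500%

68.7500 %


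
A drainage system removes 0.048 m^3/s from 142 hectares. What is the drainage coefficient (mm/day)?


DC = Q * 86400 / (A * 10000) * 1000
DC = 0.048 * 86400 / (142 * 10000) * 1000
DC = 4147200.0000 / 1420000

2.9206 mm/day


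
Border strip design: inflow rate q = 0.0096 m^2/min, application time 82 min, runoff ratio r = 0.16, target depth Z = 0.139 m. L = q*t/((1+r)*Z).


L = q*t/((1+r)*Z)
L = 0.0096*82/((1+0.16)*0.139)
L = 0.7872/0.16124

4.8822 m


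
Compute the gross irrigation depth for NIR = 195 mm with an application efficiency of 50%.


Ea = 50% = 0.5
GID = NIR / Ea = 195 / 0.5 = 390.0000 mm

390.0000 mm


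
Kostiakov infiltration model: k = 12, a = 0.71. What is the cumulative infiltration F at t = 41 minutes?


F = k * t^a = 12 * 41^0.71
F = 12 * 13.966145

167.5937 mm


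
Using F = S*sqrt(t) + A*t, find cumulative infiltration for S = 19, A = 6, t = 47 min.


F = S*sqrt(t) + A*t
F = 19*sqrt(47) + 6*47
F = 19*6.855655 + 282

412.2574 mm


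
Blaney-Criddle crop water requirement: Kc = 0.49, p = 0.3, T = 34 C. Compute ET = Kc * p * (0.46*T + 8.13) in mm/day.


ET = Kc * p * (0.46*T + 8.13)
ET = 0.49 * 0.3 * (0.46*34 + 8.13)
ET = 0.49 * 0.3 * 23.7700

3.4942 mm/day


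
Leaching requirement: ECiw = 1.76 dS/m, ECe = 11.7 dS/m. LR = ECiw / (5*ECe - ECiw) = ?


LR = ECiw / (5*ECe - ECiw)
LR = 1.76 / (5*11.7 - 1.76)
LR = 1.76 / 56.7400

0.0310


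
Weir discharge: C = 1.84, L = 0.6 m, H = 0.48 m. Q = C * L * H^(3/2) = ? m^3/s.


Q = C * L * H^(3/2) = 1.84 * 0.6 * 0.48^1.5 = 1.84 * 0.6 * 0.332554

0.3671 m^3/s


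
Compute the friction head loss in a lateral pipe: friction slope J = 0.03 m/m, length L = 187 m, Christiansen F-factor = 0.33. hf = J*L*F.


hf = J * L * F = 0.03 * 187 * 0.33 = 1.8513 m

1.8513 m


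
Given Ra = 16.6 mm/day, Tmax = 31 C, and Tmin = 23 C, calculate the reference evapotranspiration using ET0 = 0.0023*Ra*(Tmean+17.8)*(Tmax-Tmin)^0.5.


Tmean = (Tmax + Tmin)/2 = (31 + 23)/2 = 27.0
ET0 = 0.0023 * 16.6 * (27.0 + 17.8) * sqrt(31 - 23)
ET0 = 0.0023 * 16.6 * 44.8 * 2.828427

4.8379 mm/day


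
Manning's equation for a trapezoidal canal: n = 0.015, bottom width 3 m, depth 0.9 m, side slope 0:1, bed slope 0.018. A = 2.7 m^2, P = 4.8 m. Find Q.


R = A/P = 2.7/4.8 = 0.562500
Q = (1/0.015) * 2.7 * 0.562500^(2/3) * 0.018^0.5

16.4560 m^3/s


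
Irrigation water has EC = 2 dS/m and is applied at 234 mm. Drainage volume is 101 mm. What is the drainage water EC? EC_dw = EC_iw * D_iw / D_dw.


EC_dw = EC_iw * D_iw / D_dw
EC_dw = 2 * 234 / 101
EC_dw = 468 / 101

4.6337 dS/m


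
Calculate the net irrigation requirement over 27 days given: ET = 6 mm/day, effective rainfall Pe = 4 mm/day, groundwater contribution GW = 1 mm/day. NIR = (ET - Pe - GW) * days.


Daily deficit = ET - Pe - GW = 6 - 4 - 1 = 1 mm/day
NIR = 1 * 27 = 27 mm

27.0000 mm


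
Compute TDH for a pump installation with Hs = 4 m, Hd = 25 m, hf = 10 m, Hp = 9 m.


TDH = Hs + Hd + hf + Hp = 4 + 25 + 10 + 9 = 48

48 m


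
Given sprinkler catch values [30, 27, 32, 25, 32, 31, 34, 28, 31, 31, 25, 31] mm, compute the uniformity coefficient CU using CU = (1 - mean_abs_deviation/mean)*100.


mean = 29.750000 mm
MAD = 2.333333 mm
CU = (1 - 2.333333/29.750000)*100

92.1569 %


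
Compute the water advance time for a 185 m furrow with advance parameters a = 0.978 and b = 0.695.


t = (L/a)^(1/b)
t = (185/0.978)^(1/0.695)
t = 189.161554^(1/0.695)

1888.0719 min


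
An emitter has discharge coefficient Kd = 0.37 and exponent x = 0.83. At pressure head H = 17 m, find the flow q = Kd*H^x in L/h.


q = Kd * H^x = 0.37 * 17^0.83 = 0.37 * 10.502014

3.8857 L/h


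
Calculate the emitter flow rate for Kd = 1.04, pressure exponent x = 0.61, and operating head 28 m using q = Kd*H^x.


q = Kd * H^x = 1.04 * 28^0.61 = 1.04 * 7.634250

7.9396 L/h


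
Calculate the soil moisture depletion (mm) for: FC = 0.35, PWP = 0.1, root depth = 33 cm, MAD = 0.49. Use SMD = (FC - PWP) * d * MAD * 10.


SMD = (FC - PWP) * d * MAD * 10
SMD = (0.35 - 0.1) * 33 * 0.49 * 10
SMD = 0.2500 * 33 * 0.49 * 10

40.4250 mm


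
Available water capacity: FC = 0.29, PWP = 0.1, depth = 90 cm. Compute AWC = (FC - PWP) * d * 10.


AWC = (FC - PWP) * d * 10
AWC = (0.29 - 0.1) * 90 * 10
AWC = 0.1900 * 90 * 10

171.0000 mm


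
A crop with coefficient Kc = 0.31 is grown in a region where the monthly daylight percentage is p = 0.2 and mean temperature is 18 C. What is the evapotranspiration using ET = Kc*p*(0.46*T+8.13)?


ET = Kc * p * (0.46*T + 8.13)
ET = 0.31 * 0.2 * (0.46*18 + 8.13)
ET = 0.31 * 0.2 * 16.4100

1.0174 mm/day


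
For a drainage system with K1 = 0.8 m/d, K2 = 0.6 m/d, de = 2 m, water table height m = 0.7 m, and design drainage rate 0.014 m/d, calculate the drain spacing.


S^2 = 8*K2*de*m/q + 4*K1*m^2/q
S^2 = 8*0.6*2*0.7/0.014 + 4*0.8*0.7^2/0.014
S = sqrt(592.0000)

24.3311 m


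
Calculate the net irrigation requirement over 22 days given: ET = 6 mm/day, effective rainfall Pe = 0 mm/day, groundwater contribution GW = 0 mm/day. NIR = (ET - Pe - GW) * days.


Daily deficit = ET - Pe - GW = 6 - 0 - 0 = 6 mm/day
NIR = 6 * 22 = 132 mm

132.0000 mm


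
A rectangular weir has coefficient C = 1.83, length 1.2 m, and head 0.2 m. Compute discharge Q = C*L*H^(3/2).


Q = C * L * H^(3/2) = 1.83 * 1.2 * 0.2^1.5 = 1.83 * 1.2 * 0.089443

0.1964 m^3/s


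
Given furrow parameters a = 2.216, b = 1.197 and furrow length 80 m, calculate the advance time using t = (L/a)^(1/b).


t = (L/a)^(1/b)
t = (80/2.216)^(1/1.197)
t = 36.101083^(1/1.197)

20.0072 min


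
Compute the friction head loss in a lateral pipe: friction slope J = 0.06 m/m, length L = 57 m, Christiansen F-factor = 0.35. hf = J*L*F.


hf = J * L * F = 0.06 * 57 * 0.35 = 1.1970 m

1.1970 m


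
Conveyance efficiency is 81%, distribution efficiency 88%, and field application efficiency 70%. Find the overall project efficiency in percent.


Ec = 0.81, Eb = 0.88, Ea = 0.7
E = 0.81 * 0.88 * 0.7 * 100 = 49.8960%

49.8960 %


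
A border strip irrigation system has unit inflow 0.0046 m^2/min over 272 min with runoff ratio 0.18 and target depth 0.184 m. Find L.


L = q*t/((1+r)*Z)
L = 0.0046*272/((1+0.18)*0.184)
L = 1.2512/0.21712

5.7627 m


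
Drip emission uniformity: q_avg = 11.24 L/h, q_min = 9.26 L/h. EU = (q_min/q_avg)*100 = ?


EU = (q_min/q_avg)*100 = (9.26/11.24)*100 = 82.3843%

82.3843 %


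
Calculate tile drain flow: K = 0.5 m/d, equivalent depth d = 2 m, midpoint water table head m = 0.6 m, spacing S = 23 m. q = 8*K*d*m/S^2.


q = 8*K*d*m/S^2
q = 8*0.5*2*0.6/23^2
q = 4.8000 / 529

0.0091 m/d


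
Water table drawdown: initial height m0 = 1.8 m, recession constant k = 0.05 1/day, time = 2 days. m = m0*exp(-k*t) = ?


m = m0 * exp(-k*t)
m = 1.8 * exp(-0.05 * 2)
m = 1.8 * exp(-0.1000)

1.6287 m


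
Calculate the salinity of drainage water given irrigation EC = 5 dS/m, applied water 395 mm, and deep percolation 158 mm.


EC_dw = EC_iw * D_iw / D_dw
EC_dw = 5 * 395 / 158
EC_dw = 1975 / 158

12.5000 dS/m


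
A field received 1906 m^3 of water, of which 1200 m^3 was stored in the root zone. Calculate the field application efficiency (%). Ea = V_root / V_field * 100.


Ea = V_root / V_field * 100 = 1200 / 1906 * 100 = 62.9591%

62.9591 %


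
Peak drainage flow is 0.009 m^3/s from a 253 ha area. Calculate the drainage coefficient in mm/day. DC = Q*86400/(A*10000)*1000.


DC = Q * 86400 / (A * 10000) * 1000
DC = 0.009 * 86400 / (253 * 10000) * 1000
DC = 777600.0000 / 2530000

0.3074 mm/day


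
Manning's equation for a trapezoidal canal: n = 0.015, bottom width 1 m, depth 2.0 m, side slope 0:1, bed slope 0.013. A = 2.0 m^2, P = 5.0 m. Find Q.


R = A/P = 2.0/5.0 = 0.400000
Q = (1/0.015) * 2.0 * 0.400000^(2/3) * 0.013^0.5

8.2531 m^3/s


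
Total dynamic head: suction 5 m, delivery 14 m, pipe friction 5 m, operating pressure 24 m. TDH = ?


TDH = Hs + Hd + hf + Hp = 5 + 14 + 5 + 24 = 48

48 m


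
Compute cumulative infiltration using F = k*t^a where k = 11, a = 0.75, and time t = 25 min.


F = k * t^a = 11 * 25^0.75
F = 11 * 11.180340

122.9837 mm


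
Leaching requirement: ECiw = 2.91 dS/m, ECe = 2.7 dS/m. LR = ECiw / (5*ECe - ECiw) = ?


LR = ECiw / (5*ECe - ECiw)
LR = 2.91 / (5*2.7 - 2.91)
LR = 2.91 / 10.5900

0.2748


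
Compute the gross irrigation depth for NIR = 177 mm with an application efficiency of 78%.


Ea = 78% = 0.78
GID = NIR / Ea = 177 / 0.78 = 226.9231 mm

226.9231 mm


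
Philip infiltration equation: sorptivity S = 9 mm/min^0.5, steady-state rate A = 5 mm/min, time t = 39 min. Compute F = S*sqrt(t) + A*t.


F = S*sqrt(t) + A*t
F = 9*sqrt(39) + 5*39
F = 9*6.244998 + 195

251.2050 mm


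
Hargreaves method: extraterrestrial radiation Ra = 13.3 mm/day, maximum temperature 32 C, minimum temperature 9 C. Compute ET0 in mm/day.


Tmean = (Tmax + Tmin)/2 = (32 + 9)/2 = 20.5
ET0 = 0.0023 * 13.3 * (20.5 + 17.8) * sqrt(32 - 9)
ET0 = 0.0023 * 13.3 * 38.3 * 4.795832

5.6188 mm/day


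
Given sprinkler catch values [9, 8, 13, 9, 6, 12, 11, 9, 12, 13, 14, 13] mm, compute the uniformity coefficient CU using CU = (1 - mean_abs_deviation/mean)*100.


mean = 10.750000 mm
MAD = 2.125000 mm
CU = (1 - 2.125000/10.750000)*100

80.2326 %


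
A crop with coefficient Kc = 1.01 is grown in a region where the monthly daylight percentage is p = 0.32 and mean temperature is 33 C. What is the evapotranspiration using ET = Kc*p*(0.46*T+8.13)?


ET = Kc * p * (0.46*T + 8.13)
ET = 1.01 * 0.32 * (0.46*33 + 8.13)
ET = 1.01 * 0.32 * 23.3100

7.5338 mm/day


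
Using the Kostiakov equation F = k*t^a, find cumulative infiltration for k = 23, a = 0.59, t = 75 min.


F = k * t^a = 23 * 75^0.59
F = 23 * 12.772801

293.7744 mm


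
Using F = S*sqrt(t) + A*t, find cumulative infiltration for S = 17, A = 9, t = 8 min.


F = S*sqrt(t) + A*t
F = 17*sqrt(8) + 9*8
F = 17*2.828427 + 72

120.0833 mm


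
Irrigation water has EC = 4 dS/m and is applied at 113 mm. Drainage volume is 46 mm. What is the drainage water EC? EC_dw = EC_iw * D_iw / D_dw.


EC_dw = EC_iw * D_iw / D_dw
EC_dw = 4 * 113 / 46
EC_dw = 452 / 46

9.8261 dS/m


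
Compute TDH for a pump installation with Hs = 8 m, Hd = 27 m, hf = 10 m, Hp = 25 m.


TDH = Hs + Hd + hf + Hp = 8 + 27 + 10 + 25 = 70

70 m


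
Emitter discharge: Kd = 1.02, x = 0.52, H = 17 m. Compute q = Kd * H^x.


q = Kd * H^x = 1.02 * 17^0.52 = 1.02 * 4.363485

4.4508 L/h


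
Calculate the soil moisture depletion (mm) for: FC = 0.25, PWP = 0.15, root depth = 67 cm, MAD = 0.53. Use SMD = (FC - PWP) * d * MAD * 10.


SMD = (FC - PWP) * d * MAD * 10
SMD = (0.25 - 0.15) * 67 * 0.53 * 10
SMD = 0.1000 * 67 * 0.53 * 10

35.5100 mm


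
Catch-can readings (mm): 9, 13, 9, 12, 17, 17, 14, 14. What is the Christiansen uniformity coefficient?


mean = 13.125000 mm
MAD = 2.375000 mm
CU = (1 - 2.375000/13.125000)*100

81.9048 %


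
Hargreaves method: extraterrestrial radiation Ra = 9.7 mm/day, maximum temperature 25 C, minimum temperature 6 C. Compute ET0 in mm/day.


Tmean = (Tmax + Tmin)/2 = (25 + 6)/2 = 15.5
ET0 = 0.0023 * 9.7 * (15.5 + 17.8) * sqrt(25 - 6)
ET0 = 0.0023 * 9.7 * 33.3 * 4.358899

3.2383 mm/day


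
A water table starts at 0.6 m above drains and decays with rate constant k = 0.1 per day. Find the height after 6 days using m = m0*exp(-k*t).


m = m0 * exp(-k*t)
m = 0.6 * exp(-0.1 * 6)
m = 0.6 * exp(-0.6000)

0.3293 m


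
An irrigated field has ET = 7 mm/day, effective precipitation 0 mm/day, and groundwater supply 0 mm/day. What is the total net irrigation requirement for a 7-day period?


Daily deficit = ET - Pe - GW = 7 - 0 - 0 = 7 mm/day
NIR = 7 * 7 = 49 mm

49.0000 mm


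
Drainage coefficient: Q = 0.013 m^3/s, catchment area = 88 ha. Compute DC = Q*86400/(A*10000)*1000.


DC = Q * 86400 / (A * 10000) * 1000
DC = 0.013 * 86400 / (88 * 10000) * 1000
DC = 1123200.0000 / 880000

1.2764 mm/day


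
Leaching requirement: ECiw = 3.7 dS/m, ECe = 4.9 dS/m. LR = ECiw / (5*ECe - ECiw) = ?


LR = ECiw / (5*ECe - ECiw)
LR = 3.7 / (5*4.9 - 3.7)
LR = 3.7 / 20.8000

0.1779


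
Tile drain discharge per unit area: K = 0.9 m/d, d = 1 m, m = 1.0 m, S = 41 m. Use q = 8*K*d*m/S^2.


q = 8*K*d*m/S^2
q = 8*0.9*1*1.0/41^2
q = 7.2000 / 1681

0.0043 m/d


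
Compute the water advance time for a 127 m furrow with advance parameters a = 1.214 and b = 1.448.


t = (L/a)^(1/b)
t = (127/1.214)^(1/1.448)
t = 104.612850^(1/1.448)

24.8165 min


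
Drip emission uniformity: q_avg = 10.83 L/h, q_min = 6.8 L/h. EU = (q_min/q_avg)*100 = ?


EU = (q_min/q_avg)*100 = (6.8/10.83)*100 = 62.7886%

62.7886 %


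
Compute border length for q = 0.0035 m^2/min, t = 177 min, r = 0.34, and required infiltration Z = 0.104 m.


L = q*t/((1+r)*Z)
L = 0.0035*177/((1+0.34)*0.104)
L = 0.6195/0.13936

4.4453 m


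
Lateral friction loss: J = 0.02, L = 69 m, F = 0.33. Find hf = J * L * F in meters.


hf = J * L * F = 0.02 * 69 * 0.33 = 0.4554 m

0.4554 m


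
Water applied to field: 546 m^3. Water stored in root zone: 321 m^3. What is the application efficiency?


Ea = V_root / V_field * 100 = 321 / 546 * 100 = 58.7912%

58.7912 %


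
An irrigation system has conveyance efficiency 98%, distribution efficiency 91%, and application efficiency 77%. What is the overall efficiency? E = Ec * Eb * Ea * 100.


Ec = 0.98, Eb = 0.91, Ea = 0.77
E = 0.98 * 0.91 * 0.77 * 100 = 68.6686%

68.6686 %


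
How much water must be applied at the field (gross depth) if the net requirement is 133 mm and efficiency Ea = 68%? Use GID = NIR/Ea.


Ea = 68% = 0.68
GID = NIR / Ea = 133 / 0.68 = 195.5882 mm

195.5882 mm


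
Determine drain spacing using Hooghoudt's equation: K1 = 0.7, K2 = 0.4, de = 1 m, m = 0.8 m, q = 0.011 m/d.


S^2 = 8*K2*de*m/q + 4*K1*m^2/q
S^2 = 8*0.4*1*0.8/0.011 + 4*0.7*0.8^2/0.011
S = sqrt(395.6364)

19.8906 m


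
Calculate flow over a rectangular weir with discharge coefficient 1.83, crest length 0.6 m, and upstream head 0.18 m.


Q = C * L * H^(3/2) = 1.83 * 0.6 * 0.18^1.5 = 1.83 * 0.6 * 0.076368

0.0839 m^3/s


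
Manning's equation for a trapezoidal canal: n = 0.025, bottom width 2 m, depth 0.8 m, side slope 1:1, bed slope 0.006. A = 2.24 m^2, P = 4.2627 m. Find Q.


R = A/P = 2.24/4.2627 = 0.525489
Q = (1/0.025) * 2.24 * 0.525489^(2/3) * 0.006^0.5

4.5195 m^3/s


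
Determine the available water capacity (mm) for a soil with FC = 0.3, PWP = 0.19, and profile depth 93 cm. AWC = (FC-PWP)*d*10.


AWC = (FC - PWP) * d * 10
AWC = (0.3 - 0.19) * 93 * 10
AWC = 0.1100 * 93 * 10

102.3000 mm


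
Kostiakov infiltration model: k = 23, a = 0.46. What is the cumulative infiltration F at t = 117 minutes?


F = k * t^a = 23 * 117^0.46
F = 23 * 8.940576

205.6332 mm


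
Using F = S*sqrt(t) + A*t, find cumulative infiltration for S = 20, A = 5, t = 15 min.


F = S*sqrt(t) + A*t
F = 20*sqrt(15) + 5*15
F = 20*3.872983 + 75

152.4597 mm


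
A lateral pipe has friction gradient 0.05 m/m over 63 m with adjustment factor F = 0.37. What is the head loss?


hf = J * L * F = 0.05 * 63 * 0.37 = 1.1655 m

1.1655 m


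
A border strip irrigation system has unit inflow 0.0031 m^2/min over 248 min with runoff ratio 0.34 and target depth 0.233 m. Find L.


L = q*t/((1+r)*Z)
L = 0.0031*248/((1+0.34)*0.233)
L = 0.7688/0.31222

2.4624 m


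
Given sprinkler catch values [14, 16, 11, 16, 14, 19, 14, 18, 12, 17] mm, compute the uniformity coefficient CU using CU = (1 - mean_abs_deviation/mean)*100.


mean = 15.100000 mm
MAD = 2.100000 mm
CU = (1 - 2.100000/15.100000)*100

86.0927 %
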